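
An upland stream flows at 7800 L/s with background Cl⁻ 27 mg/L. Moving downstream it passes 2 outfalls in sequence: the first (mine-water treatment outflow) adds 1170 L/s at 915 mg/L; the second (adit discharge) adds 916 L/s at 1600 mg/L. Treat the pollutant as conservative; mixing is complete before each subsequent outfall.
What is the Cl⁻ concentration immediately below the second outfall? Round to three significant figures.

278 mg/L

After outfall 1: Q = 7800 + 1170 = 8970 L/s; C = (7800·27.00 + 1170·915.0)/8970 = 142.8 mg/L.
After outfall 2: Q = 8970 + 916.0 = 9886 L/s; C = (8970·142.8 + 916.0·1600)/9886 = 277.8 mg/L.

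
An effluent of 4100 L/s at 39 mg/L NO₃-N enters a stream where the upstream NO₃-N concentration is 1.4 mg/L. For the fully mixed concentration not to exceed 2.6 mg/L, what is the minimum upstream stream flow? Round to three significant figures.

124000 L/s

Set C_mix = 2.6: (Q·1.400 + 4100·39.00) / (Q + 4100) = 2.6
→ Q = 4100·(39.00 − 2.6)/(2.6 − 1.400) = 124400 L/s.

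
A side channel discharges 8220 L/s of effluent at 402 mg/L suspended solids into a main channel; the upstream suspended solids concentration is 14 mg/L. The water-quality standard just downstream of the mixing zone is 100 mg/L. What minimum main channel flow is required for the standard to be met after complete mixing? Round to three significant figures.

28900 L/s

Set C_mix = 100: (Q·14.00 + 8220·402.0) / (Q + 8220) = 100
→ Q = 8220·(402.0 − 100)/(100 − 14.00) = 28870 L/s.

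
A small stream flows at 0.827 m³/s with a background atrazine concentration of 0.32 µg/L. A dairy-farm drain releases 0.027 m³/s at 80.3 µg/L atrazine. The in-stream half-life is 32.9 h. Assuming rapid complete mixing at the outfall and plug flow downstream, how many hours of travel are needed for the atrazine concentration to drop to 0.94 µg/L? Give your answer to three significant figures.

After mixing, C = (0.8270·0.3200 + 0.02700·80.30) / 0.8540 = 2.433/0.8540 = 2.849 µg/L.
Half-life 32.9 h → k = ln 2 / 32.9 = 0.02107 h⁻¹ = 0.5056 d⁻¹.
2.849·exp(−k·t) = 0.94 → t = ln(2.849/0.94)/k = 189400 s = 52.62 h.

52.6 h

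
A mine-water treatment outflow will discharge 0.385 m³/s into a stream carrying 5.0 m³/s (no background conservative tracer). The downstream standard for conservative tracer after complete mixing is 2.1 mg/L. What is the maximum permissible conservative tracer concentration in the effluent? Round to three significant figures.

29.4 mg/L

At the limit, (Qr·Cr + Qe·Cₑ)/(Qr + Qe) = 2.1:
Cₑ = (5.385·2.1 − 5.000·0) / 0.3850 = 29.37 mg/L.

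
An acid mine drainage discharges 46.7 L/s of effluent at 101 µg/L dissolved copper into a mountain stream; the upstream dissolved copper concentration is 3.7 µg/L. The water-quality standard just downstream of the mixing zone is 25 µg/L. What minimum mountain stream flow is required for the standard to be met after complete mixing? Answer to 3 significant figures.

167 L/s

Set C_mix = 25: (Q·3.700 + 46.70·101.0) / (Q + 46.70) = 25
→ Q = 46.70·(101.0 − 25)/(25 − 3.700) = 166.6 L/s.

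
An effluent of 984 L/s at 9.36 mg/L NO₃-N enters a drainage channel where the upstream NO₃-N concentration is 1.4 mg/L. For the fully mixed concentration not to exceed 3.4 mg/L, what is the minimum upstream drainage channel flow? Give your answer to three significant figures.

2930 L/s

Set C_mix = 3.4: (Q·1.400 + 984.0·9.360) / (Q + 984.0) = 3.4
→ Q = 984.0·(9.360 − 3.4)/(3.4 − 1.400) = 2932 L/s.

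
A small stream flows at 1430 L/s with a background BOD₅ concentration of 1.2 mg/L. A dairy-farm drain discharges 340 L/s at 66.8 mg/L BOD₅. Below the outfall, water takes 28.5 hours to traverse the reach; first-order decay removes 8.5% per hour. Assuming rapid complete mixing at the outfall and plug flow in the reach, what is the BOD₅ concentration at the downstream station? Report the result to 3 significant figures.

1.10 mg/L

Conservation of mass: C = (1430·1.200 + 340.0·66.80) / 1770 = 24430/1770 = 13.80 mg/L.
8.5%/h lost → k = −ln(1 − 0.085) = 0.08883 h⁻¹.
Decay over the reach: 13.80·exp(−kt) = 13.80·0.07952 = 1.098 mg/L.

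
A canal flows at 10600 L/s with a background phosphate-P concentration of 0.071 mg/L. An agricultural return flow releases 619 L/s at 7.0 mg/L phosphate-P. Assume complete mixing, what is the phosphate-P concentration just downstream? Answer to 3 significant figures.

0.453 mg/L

Flow-weighted average: C = (10600·0.07100 + 619.0·7.000) / 11220 = 5086/11220 = 0.4533 mg/L.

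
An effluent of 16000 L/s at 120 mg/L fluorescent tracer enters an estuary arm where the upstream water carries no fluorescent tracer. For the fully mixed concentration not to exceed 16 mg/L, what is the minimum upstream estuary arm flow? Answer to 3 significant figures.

104000 L/s

Set C_mix = 16: (Q·0 + 16000·120.0) / (Q + 16000) = 16
→ Q = 16000·(120.0 − 16)/(16 − 0) = 104000 L/s.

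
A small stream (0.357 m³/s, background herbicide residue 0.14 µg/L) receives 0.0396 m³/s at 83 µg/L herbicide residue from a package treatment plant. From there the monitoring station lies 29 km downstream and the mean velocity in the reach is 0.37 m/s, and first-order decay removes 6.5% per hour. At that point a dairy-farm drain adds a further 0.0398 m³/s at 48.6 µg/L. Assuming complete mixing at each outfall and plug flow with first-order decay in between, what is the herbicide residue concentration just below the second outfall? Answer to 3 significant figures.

Mass balance: C = (0.3570·0.1400 + 0.03960·83.00) / 0.3966 = 3.337/0.3966 = 8.413 µg/L; combined flow 0.3966 m³/s.
Travel time t = 29·1000 / 0.37 = 78380 s = 21.77 h.
6.5%/h lost → k = −ln(1 − 0.065) = 0.06721 h⁻¹.
First-order decay: C = 8.413·exp(−k·t) = 8.413·0.2315 = 1.948 µg/L.
Second outfall: C = (0.3966·1.948 + 0.03980·48.60)/0.4364 = 6.202 µg/L.

6.20 µg/L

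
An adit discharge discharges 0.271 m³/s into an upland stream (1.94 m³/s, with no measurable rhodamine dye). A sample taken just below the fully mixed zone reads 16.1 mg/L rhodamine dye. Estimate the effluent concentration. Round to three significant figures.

Mass balance: 1.940·0 + 0.2710·Cₑ = 2.211·16.10
→ Cₑ = (2.211·16.10 − 1.940·0) / 0.2710 = 131.4 mg/L.

131 mg/L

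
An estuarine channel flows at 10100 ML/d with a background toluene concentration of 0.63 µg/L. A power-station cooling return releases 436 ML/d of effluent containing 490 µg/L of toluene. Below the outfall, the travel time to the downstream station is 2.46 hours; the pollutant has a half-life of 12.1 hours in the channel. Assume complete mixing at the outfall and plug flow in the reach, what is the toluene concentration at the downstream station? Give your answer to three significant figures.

Flow-weighted average: C = (10100·0.6300 + 436.0·490.0) / 10540 = 220000/10540 = 20.88 µg/L.
Half-life 12.1 h → k = ln 2 / 12.1 = 0.05728 h⁻¹ = 1.375 d⁻¹.
First-order decay: C = 20.88·exp(−k·t) = 20.88·0.8686 = 18.14 µg/L.

18.1 µg/L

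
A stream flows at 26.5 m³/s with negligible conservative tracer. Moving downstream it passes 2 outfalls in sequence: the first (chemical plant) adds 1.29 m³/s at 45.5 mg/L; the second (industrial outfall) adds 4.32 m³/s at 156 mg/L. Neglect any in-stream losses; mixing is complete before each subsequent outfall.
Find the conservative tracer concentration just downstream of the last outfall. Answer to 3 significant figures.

22.8 mg/L

Below outfall 1: Q → 27.79 m³/s, C = (26.50·0 + 1.290·45.50)/27.79 = 2.112 mg/L.
Below outfall 2: Q → 32.11 m³/s, C = (27.79·2.112 + 4.320·156.0)/32.11 = 22.82 mg/L.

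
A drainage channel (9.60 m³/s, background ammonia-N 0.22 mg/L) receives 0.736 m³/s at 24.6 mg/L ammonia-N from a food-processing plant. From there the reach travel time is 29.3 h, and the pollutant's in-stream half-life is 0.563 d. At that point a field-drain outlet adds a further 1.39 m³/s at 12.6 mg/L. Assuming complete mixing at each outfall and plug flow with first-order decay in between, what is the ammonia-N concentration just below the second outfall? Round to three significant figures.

Conservation of mass: C = (9.600·0.2200 + 0.7360·24.60) / 10.34 = 20.22/10.34 = 1.956 mg/L; combined flow 10.34 m³/s.
Half-life 0.563 d → k = ln 2 / 0.563 = 1.231 d⁻¹.
After decay, C = 1.956 × e^(−kt) = 1.956 × 0.2225 = 0.4351 mg/L.
Second outfall: C = (10.34·0.4351 + 1.390·12.60)/11.73 = 1.877 mg/L.

1.88 mg/L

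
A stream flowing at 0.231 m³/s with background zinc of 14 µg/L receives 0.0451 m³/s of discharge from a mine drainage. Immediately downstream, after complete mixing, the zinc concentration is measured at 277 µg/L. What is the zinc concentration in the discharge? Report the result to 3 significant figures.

1620 µg/L

Mass balance: 0.2310·14.00 + 0.04510·Cₑ = 0.2761·277.0
→ Cₑ = (0.2761·277.0 − 0.2310·14.00) / 0.04510 = 1624 µg/L.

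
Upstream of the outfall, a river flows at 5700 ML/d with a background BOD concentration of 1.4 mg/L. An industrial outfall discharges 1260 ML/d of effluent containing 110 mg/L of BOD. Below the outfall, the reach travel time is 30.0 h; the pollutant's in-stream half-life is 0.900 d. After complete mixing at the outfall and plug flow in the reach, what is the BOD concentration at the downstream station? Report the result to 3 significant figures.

Conservation of mass: C = (5700·1.400 + 1260·110.0) / 6960 = 146600/6960 = 21.06 mg/L.
Half-life 0.900 d → k = ln 2 / 0.900 = 0.7702 d⁻¹.
Applying C = C₀e^(−kt): 21.06 × 0.3819 = 8.042 mg/L.

8.04 mg/L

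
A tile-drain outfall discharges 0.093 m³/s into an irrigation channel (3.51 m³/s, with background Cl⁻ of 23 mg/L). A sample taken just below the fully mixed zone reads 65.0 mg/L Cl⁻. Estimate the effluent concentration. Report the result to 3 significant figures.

1650 mg/L

Mass balance: 3.510·23.00 + 0.09300·Cₑ = 3.603·65.00
→ Cₑ = (3.603·65.00 − 3.510·23.00) / 0.09300 = 1650 mg/L.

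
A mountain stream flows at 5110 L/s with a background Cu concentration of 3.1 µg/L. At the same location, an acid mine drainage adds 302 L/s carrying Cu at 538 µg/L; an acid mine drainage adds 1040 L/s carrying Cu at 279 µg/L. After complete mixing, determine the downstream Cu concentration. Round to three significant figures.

72.6 µg/L

Flow-weighted average: C = (5110·3.100 + 302.0·538.0 + 1040·279.0) / 6452 = 468500/6452 = 72.61 µg/L.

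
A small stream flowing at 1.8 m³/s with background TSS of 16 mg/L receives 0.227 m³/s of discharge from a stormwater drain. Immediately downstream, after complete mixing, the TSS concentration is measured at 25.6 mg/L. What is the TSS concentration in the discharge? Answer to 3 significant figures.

Mass balance: 1.800·16.00 + 0.2270·Cₑ = 2.027·25.60
→ Cₑ = (2.027·25.60 − 1.800·16.00) / 0.2270 = 101.7 mg/L.

102 mg/L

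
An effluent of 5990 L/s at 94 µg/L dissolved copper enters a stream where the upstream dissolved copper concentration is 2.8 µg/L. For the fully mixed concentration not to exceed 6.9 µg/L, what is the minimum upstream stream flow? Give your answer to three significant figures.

Set C_mix = 6.9: (Q·2.800 + 5990·94.00) / (Q + 5990) = 6.9
→ Q = 5990·(94.00 − 6.9)/(6.9 − 2.800) = 127300 L/s.

127000 L/s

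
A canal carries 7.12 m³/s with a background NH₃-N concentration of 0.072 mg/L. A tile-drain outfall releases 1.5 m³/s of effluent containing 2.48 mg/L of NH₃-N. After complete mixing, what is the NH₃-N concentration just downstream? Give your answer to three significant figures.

0.491 mg/L

Mass balance: C = (7.120·0.07200 + 1.500·2.480) / 8.620 = 4.233/8.620 = 0.4910 mg/L.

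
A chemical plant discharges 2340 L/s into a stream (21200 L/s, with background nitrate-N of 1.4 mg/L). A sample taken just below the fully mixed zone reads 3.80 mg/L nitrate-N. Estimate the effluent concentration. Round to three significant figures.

25.5 mg/L

Mass balance: 21200·1.400 + 2340·Cₑ = 23540·3.800
→ Cₑ = (23540·3.800 − 21200·1.400) / 2340 = 25.54 mg/L.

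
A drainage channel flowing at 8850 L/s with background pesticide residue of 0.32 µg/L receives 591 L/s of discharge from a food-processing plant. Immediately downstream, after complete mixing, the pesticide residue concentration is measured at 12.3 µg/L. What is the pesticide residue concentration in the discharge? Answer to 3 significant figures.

192 µg/L

Mass balance: 8850·0.3200 + 591.0·Cₑ = 9441·12.30
→ Cₑ = (9441·12.30 − 8850·0.3200) / 591.0 = 191.7 µg/L.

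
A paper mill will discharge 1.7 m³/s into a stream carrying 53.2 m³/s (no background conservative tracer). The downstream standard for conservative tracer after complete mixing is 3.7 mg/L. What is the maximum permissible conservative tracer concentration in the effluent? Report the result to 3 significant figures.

At the limit, (Qr·Cr + Qe·Cₑ)/(Qr + Qe) = 3.7:
Cₑ = (54.90·3.7 − 53.20·0) / 1.700 = 119.5 mg/L.

119 mg/L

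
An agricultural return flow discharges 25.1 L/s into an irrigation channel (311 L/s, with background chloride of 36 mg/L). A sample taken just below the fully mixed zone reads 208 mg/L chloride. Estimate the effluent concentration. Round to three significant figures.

2340 mg/L

Mass balance: 311.0·36.00 + 25.10·Cₑ = 336.1·208.0
→ Cₑ = (336.1·208.0 − 311.0·36.00) / 25.10 = 2339 mg/L.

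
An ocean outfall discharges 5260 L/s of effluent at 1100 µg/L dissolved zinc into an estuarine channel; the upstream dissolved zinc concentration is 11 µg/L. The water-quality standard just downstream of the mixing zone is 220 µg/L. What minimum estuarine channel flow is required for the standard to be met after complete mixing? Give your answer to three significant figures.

22100 L/s

Set C_mix = 220: (Q·11.00 + 5260·1100) / (Q + 5260) = 220
→ Q = 5260·(1100 − 220)/(220 − 11.00) = 22150 L/s.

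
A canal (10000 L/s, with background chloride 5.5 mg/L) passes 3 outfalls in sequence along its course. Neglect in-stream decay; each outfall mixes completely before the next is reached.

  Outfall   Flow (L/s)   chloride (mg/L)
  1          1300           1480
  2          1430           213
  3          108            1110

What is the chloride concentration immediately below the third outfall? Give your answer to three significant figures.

Outfall 1: combined Q = 11300 L/s; C = (10000·5.500 + 1300·1480)/11300 = 175.1 mg/L.
Outfall 2: combined Q = 12730 L/s; C = (11300·175.1 + 1430·213.0)/12730 = 179.4 mg/L.
Outfall 3: combined Q = 12840 L/s; C = (12730·179.4 + 108.0·1110)/12840 = 187.2 mg/L.

187 mg/L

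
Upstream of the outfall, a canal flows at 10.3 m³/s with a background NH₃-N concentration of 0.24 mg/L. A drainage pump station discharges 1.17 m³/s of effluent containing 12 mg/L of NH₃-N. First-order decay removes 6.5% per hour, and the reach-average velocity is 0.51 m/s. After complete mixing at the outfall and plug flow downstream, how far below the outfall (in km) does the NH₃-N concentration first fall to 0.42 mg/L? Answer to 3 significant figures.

33.7 km

Flow-weighted average: C = (10.30·0.2400 + 1.170·12.00) / 11.47 = 16.51/11.47 = 1.440 mg/L.
6.5%/h lost → k = −ln(1 − 0.065) = 0.06721 h⁻¹.
Set 1.440·exp(−k·t) = 0.42 → t = ln(1.440/0.42)/k = 65980 s = 18.33 h.
Distance = v·t = 0.51·65980 = 33650 m = 33.65 km.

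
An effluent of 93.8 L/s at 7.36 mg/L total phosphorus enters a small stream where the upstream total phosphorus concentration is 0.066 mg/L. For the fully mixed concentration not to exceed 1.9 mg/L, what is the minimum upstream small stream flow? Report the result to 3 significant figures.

Set C_mix = 1.9: (Q·0.06600 + 93.80·7.360) / (Q + 93.80) = 1.9
→ Q = 93.80·(7.360 − 1.9)/(1.9 − 0.06600) = 279.3 L/s.

279 L/s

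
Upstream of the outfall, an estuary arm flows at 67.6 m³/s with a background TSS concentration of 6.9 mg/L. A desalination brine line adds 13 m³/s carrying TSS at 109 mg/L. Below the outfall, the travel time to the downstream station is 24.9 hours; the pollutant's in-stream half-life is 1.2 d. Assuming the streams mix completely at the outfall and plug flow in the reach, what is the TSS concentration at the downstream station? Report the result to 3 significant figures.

Mass balance: C = (67.60·6.900 + 13.00·109.0) / 80.60 = 1883/80.60 = 23.37 mg/L.
Half-life 1.2 d → k = ln 2 / 1.2 = 0.5776 d⁻¹.
After decay, C = 23.37 × e^(−kt) = 23.37 × 0.5492 = 12.83 mg/L.

12.8 mg/L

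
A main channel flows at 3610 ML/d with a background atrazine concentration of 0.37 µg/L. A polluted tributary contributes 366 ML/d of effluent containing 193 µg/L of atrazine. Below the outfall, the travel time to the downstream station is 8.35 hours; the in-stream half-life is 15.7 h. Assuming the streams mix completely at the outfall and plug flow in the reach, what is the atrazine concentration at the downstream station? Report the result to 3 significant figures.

Mixed concentration C = ΣQC/ΣQ = (3610·0.3700 + 366.0·193.0) / 3976 = 71970/3976 = 18.10 µg/L.
Half-life 15.7 h → k = ln 2 / 15.7 = 0.04415 h⁻¹ = 1.060 d⁻¹.
After decay, C = 18.10 × e^(−kt) = 18.10 × 0.6917 = 12.52 µg/L.

12.5 µg/L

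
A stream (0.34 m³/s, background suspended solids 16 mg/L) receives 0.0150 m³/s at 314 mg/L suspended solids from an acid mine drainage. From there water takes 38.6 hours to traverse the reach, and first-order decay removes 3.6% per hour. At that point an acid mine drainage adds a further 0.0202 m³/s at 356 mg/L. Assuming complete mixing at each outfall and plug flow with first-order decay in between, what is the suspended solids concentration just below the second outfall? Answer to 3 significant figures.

Flow-weighted average: C = (0.3400·16.00 + 0.01500·314.0) / 0.3550 = 10.15/0.3550 = 28.59 mg/L; combined flow 0.3550 m³/s.
3.6%/h lost → k = −ln(1 − 0.036) = 0.03666 h⁻¹.
Applying C = C₀e^(−kt): 28.59 × 0.2429 = 6.944 mg/L.
Second outfall: C = (0.3550·6.944 + 0.02020·356.0)/0.3752 = 25.74 mg/L.

25.7 mg/L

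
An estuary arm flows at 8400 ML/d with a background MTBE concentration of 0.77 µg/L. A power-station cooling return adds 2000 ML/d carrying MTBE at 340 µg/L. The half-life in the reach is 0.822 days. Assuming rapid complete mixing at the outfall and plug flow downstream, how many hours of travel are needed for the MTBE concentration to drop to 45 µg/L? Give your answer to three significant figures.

10.9 h

Flow-weighted average: C = (8400·0.7700 + 2000·340.0) / 10400 = 686500/10400 = 66.01 µg/L.
Half-life 0.822 d → k = ln 2 / 0.822 = 0.8432 d⁻¹.
66.01·exp(−k·t) = 45 → t = ln(66.01/45)/k = 39250 s = 10.90 h.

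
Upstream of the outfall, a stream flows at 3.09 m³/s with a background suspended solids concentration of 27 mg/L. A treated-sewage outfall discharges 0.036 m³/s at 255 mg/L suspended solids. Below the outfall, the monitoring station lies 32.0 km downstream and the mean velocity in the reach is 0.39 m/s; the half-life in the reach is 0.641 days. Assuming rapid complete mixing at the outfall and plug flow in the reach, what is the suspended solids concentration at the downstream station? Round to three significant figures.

Flow-weighted average: C = (3.090·27.00 + 0.03600·255.0) / 3.126 = 92.61/3.126 = 29.63 mg/L.
Travel time t = 32.0·1000 / 0.39 = 82050 s = 22.79 h.
Half-life 0.641 d → k = ln 2 / 0.641 = 1.081 d⁻¹.
Applying C = C₀e^(−kt): 29.63 × 0.3581 = 10.61 mg/L.

10.6 mg/L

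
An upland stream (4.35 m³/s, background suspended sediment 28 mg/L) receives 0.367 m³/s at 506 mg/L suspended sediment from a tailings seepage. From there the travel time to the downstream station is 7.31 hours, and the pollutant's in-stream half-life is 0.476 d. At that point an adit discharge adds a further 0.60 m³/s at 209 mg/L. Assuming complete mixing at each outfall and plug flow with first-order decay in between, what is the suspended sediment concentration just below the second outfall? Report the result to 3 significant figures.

Conservation of mass: C = (4.350·28.00 + 0.3670·506.0) / 4.717 = 307.5/4.717 = 65.19 mg/L; combined flow 4.717 m³/s.
Half-life 0.476 d → k = ln 2 / 0.476 = 1.456 d⁻¹.
After decay, C = 65.19 × e^(−kt) = 65.19 × 0.6418 = 41.84 mg/L.
At the second outfall, C = (4.717·41.84 + 0.6000·209.0) / (4.717 + 0.6000) = 60.70 mg/L.

60.7 mg/L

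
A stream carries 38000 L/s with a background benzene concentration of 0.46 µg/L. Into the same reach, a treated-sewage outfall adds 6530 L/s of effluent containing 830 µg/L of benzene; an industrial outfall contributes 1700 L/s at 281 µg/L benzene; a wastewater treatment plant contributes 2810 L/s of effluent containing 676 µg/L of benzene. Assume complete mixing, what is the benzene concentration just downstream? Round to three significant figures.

Mixed concentration C = ΣQC/ΣQ = (38000·0.4600 + 6530·830.0 + 1700·281.0 + 2810·676.0) / 49040 = 7815000/49040 = 159.4 µg/L.

159 µg/L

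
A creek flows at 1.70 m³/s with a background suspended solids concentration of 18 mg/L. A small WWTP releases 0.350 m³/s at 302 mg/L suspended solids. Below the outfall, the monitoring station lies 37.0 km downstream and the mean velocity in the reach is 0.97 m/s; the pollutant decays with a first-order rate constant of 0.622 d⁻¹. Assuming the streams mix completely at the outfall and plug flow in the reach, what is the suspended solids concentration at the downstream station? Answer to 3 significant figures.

50.5 mg/L

Mixed concentration C = ΣQC/ΣQ = (1.700·18.00 + 0.3500·302.0) / 2.050 = 136.3/2.050 = 66.49 mg/L.
Travel time t = 37.0·1000 / 0.97 = 38140 s = 10.60 h.
Decay over the reach: 66.49·exp(−kt) = 66.49·0.7599 = 50.52 mg/L.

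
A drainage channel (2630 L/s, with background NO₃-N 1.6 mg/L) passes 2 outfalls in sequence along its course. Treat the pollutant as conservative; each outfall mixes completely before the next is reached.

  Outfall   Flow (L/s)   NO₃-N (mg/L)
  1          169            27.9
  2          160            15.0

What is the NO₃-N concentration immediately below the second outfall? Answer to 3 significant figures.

After outfall 1: Q = 2630 + 169.0 = 2799 L/s; C = (2630·1.600 + 169.0·27.90)/2799 = 3.188 mg/L.
After outfall 2: Q = 2799 + 160.0 = 2959 L/s; C = (2799·3.188 + 160.0·15.00)/2959 = 3.827 mg/L.

3.83 mg/L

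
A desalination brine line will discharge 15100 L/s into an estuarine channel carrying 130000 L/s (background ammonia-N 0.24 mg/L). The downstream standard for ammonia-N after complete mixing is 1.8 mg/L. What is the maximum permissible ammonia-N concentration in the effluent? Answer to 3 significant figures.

At the limit, (Qr·Cr + Qe·Cₑ)/(Qr + Qe) = 1.8:
Cₑ = (145100·1.8 − 130000·0.2400) / 15100 = 15.23 mg/L.

15.2 mg/L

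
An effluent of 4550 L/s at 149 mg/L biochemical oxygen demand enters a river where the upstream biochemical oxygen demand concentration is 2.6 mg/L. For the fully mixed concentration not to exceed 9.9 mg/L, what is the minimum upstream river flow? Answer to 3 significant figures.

86700 L/s

Set C_mix = 9.9: (Q·2.600 + 4550·149.0) / (Q + 4550) = 9.9
→ Q = 4550·(149.0 − 9.9)/(9.9 − 2.600) = 86700 L/s.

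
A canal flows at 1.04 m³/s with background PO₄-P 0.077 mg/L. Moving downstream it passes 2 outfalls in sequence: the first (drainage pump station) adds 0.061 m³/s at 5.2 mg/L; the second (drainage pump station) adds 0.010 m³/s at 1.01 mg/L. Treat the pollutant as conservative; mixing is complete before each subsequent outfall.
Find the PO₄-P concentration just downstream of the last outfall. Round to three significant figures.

Outfall 1: combined Q = 1.101 m³/s; C = (1.040·0.07700 + 0.06100·5.200)/1.101 = 0.3608 mg/L.
Outfall 2: combined Q = 1.111 m³/s; C = (1.101·0.3608 + 0.01000·1.010)/1.111 = 0.3667 mg/L.

0.367 mg/L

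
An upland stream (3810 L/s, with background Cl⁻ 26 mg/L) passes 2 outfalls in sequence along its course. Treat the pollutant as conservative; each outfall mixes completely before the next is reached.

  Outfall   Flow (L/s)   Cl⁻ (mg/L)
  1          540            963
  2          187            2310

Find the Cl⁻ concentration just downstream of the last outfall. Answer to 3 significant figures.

After outfall 1: Q = 3810 + 540.0 = 4350 L/s; C = (3810·26.00 + 540.0·963.0)/4350 = 142.3 mg/L.
After outfall 2: Q = 4350 + 187.0 = 4537 L/s; C = (4350·142.3 + 187.0·2310)/4537 = 231.7 mg/L.

232 mg/L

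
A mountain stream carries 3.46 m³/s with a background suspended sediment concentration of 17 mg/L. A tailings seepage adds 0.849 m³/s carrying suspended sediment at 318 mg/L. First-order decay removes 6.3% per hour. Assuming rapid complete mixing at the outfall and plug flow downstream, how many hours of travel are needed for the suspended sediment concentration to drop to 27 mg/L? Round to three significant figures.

16.0 h

Mass balance: C = (3.460·17.00 + 0.8490·318.0) / 4.309 = 328.8/4.309 = 76.31 mg/L.
6.3%/h lost → k = −ln(1 − 0.063) = 0.06507 h⁻¹.
76.31·exp(−k·t) = 27 → t = ln(76.31/27)/k = 57480 s = 15.97 h.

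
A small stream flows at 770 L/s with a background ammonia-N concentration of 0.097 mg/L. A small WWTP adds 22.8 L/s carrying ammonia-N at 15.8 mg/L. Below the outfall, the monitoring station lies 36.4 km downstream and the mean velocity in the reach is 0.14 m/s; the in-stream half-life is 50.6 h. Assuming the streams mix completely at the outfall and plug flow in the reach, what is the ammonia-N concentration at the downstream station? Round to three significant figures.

0.204 mg/L

Conservation of mass: C = (770.0·0.09700 + 22.80·15.80) / 792.8 = 434.9/792.8 = 0.5486 mg/L.
Travel time t = 36.4·1000 / 0.14 = 260000 s = 72.22 h.
Half-life 50.6 h → k = ln 2 / 50.6 = 0.01370 h⁻¹ = 0.3288 d⁻¹.
First-order decay: C = 0.5486·exp(−k·t) = 0.5486·0.3718 = 0.2040 mg/L.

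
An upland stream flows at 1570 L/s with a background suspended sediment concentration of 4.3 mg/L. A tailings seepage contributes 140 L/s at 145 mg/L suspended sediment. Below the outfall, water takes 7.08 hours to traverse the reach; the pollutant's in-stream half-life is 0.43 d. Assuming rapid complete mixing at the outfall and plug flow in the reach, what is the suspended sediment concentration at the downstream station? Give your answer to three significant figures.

9.83 mg/L

After mixing, C = (1570·4.300 + 140.0·145.0) / 1710 = 27050/1710 = 15.82 mg/L.
Half-life 0.43 d → k = ln 2 / 0.43 = 1.612 d⁻¹.
After decay, C = 15.82 × e^(−kt) = 15.82 × 0.6216 = 9.833 mg/L.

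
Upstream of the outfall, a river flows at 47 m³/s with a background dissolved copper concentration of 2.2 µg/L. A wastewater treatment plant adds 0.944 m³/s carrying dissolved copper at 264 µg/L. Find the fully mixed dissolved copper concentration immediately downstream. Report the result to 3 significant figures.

After mixing, C = (47.00·2.200 + 0.9440·264.0) / 47.94 = 352.6/47.94 = 7.355 µg/L.

7.35 µg/L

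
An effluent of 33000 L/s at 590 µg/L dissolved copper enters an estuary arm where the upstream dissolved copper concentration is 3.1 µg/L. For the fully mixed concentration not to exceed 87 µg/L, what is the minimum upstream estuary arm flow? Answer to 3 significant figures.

198000 L/s

Set C_mix = 87: (Q·3.100 + 33000·590.0) / (Q + 33000) = 87
→ Q = 33000·(590.0 − 87)/(87 − 3.100) = 197800 L/s.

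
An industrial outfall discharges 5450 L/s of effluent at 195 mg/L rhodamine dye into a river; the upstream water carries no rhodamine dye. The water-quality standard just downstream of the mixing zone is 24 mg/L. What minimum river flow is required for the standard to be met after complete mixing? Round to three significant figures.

Set C_mix = 24: (Q·0 + 5450·195.0) / (Q + 5450) = 24
→ Q = 5450·(195.0 − 24)/(24 − 0) = 38830 L/s.

38800 L/s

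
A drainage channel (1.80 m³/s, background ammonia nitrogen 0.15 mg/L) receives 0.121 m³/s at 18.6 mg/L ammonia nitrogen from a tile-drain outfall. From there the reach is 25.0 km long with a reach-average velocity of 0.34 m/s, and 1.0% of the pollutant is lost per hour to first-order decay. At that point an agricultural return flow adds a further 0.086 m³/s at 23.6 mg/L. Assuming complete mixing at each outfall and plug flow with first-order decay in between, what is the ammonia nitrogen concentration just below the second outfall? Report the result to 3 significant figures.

2.03 mg/L

After mixing, C = (1.800·0.1500 + 0.1210·18.60) / 1.921 = 2.521/1.921 = 1.312 mg/L; combined flow 1.921 m³/s.
Travel time t = 25.0·1000 / 0.34 = 73530 s = 20.42 h.
1.0%/h lost → k = −ln(1 − 0.01) = 0.01005 h⁻¹.
Decay over the reach: 1.312·exp(−kt) = 1.312·0.8144 = 1.069 mg/L.
At the second outfall, C = (1.921·1.069 + 0.08600·23.60) / (1.921 + 0.08600) = 2.034 mg/L.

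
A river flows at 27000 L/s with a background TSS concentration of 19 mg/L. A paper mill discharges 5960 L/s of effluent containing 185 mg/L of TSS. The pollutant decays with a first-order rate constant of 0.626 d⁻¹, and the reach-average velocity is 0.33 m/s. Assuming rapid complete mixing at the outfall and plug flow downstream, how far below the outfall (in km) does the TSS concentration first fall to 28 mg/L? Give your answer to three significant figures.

25.5 km

Mixed concentration C = ΣQC/ΣQ = (27000·19.00 + 5960·185.0) / 32960 = 1616000/32960 = 49.02 mg/L.
Set 49.02·exp(−k·t) = 28 → t = ln(49.02/28)/k = 77290 s = 21.47 h.
Distance = v·t = 0.33·77290 = 25500 m = 25.50 km.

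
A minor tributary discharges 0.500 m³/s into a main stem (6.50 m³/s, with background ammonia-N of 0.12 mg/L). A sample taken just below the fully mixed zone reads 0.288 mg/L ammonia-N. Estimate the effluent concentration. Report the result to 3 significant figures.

2.47 mg/L

Mass balance: 6.500·0.1200 + 0.5000·Cₑ = 7.000·0.2880
→ Cₑ = (7.000·0.2880 − 6.500·0.1200) / 0.5000 = 2.472 mg/L.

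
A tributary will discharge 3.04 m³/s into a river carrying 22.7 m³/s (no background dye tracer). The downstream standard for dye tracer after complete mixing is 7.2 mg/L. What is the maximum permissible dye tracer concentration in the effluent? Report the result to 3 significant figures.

61.0 mg/L

At the limit, (Qr·Cr + Qe·Cₑ)/(Qr + Qe) = 7.2:
Cₑ = (25.74·7.2 − 22.70·0) / 3.040 = 60.96 mg/L.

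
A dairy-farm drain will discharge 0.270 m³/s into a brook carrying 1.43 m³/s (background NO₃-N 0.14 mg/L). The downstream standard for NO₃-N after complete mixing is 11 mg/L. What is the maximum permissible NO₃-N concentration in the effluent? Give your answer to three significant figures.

At the limit, (Qr·Cr + Qe·Cₑ)/(Qr + Qe) = 11:
Cₑ = (1.700·11 − 1.430·0.1400) / 0.2700 = 68.52 mg/L.

68.5 mg/L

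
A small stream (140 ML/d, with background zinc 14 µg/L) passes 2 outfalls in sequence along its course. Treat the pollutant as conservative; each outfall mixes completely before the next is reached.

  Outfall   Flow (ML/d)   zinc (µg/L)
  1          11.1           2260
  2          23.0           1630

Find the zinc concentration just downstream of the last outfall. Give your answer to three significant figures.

371 µg/L

Outfall 1: combined Q = 151.1 ML/d; C = (140.0·14.00 + 11.10·2260)/151.1 = 179.0 µg/L.
Outfall 2: combined Q = 174.1 ML/d; C = (151.1·179.0 + 23.00·1630)/174.1 = 370.7 µg/L.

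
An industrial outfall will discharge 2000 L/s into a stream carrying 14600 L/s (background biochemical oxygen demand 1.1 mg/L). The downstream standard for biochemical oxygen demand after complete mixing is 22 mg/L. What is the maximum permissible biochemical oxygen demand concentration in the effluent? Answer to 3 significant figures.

At the limit, (Qr·Cr + Qe·Cₑ)/(Qr + Qe) = 22:
Cₑ = (16600·22 − 14600·1.100) / 2000 = 174.6 mg/L.

175 mg/L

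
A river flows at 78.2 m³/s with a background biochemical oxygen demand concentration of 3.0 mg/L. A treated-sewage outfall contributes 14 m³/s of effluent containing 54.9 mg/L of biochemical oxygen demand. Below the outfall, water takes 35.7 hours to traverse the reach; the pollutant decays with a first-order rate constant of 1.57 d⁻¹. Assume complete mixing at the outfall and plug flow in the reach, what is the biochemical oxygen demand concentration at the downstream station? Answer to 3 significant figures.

1.05 mg/L

After mixing, C = (78.20·3.000 + 14.00·54.90) / 92.20 = 1003/92.20 = 10.88 mg/L.
After decay, C = 10.88 × e^(−kt) = 10.88 × 0.09677 = 1.053 mg/L.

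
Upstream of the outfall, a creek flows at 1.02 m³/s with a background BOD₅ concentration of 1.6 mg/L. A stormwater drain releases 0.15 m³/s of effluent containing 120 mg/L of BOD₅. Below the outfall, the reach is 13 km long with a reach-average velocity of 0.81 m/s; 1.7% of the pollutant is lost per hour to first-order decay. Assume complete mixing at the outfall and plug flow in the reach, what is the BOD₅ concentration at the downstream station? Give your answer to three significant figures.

15.5 mg/L

Mixed concentration C = ΣQC/ΣQ = (1.020·1.600 + 0.1500·120.0) / 1.170 = 19.63/1.170 = 16.78 mg/L.
Travel time t = 13·1000 / 0.81 = 16050 s = 4.458 h.
1.7%/h lost → k = −ln(1 − 0.017) = 0.01715 h⁻¹.
First-order decay: C = 16.78·exp(−k·t) = 16.78·0.9264 = 15.54 mg/L.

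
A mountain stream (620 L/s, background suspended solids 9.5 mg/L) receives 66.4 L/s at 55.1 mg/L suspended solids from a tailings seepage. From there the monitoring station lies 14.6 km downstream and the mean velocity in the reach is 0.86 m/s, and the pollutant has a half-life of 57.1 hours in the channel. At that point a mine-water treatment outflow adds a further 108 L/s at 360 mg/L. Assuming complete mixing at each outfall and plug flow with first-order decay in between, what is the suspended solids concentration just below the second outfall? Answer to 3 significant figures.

60.3 mg/L

Flow-weighted average: C = (620.0·9.500 + 66.40·55.10) / 686.4 = 9549/686.4 = 13.91 mg/L; combined flow 686.4 L/s.
Travel time t = 14.6·1000 / 0.86 = 16980 s = 4.716 h.
Half-life 57.1 h → k = ln 2 / 57.1 = 0.01214 h⁻¹ = 0.2913 d⁻¹.
Applying C = C₀e^(−kt): 13.91 × 0.9444 = 13.14 mg/L.
At the second outfall, C = (686.4·13.14 + 108.0·360.0) / (686.4 + 108.0) = 60.29 mg/L.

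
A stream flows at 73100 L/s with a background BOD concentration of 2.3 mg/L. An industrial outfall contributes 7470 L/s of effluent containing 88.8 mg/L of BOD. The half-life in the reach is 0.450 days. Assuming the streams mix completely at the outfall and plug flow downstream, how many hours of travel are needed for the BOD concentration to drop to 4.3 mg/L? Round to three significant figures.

Mixed concentration C = ΣQC/ΣQ = (73100·2.300 + 7470·88.80) / 80570 = 831500/80570 = 10.32 mg/L.
Half-life 0.450 d → k = ln 2 / 0.450 = 1.540 d⁻¹.
10.32·exp(−k·t) = 4.3 → t = ln(10.32/4.3)/k = 49110 s = 13.64 h.

13.6 h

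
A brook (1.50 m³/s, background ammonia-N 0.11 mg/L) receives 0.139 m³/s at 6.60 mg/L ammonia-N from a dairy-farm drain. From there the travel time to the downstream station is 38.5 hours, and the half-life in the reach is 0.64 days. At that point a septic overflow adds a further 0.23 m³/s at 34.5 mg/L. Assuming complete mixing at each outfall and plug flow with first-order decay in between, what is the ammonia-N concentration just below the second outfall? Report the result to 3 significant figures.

Conservation of mass: C = (1.500·0.1100 + 0.1390·6.600) / 1.639 = 1.082/1.639 = 0.6604 mg/L; combined flow 1.639 m³/s.
Half-life 0.64 d → k = ln 2 / 0.64 = 1.083 d⁻¹.
After decay, C = 0.6604 × e^(−kt) = 0.6604 × 0.1760 = 0.1162 mg/L.
At the second outfall, C = (1.639·0.1162 + 0.2300·34.50) / (1.639 + 0.2300) = 4.348 mg/L.

4.35 mg/L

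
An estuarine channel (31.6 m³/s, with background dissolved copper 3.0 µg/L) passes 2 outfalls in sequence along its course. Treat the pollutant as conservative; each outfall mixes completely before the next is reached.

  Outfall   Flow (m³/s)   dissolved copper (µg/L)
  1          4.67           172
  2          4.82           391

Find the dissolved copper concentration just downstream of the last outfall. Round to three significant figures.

67.7 µg/L

Below outfall 1: Q → 36.27 m³/s, C = (31.60·3.000 + 4.670·172.0)/36.27 = 24.76 µg/L.
Below outfall 2: Q → 41.09 m³/s, C = (36.27·24.76 + 4.820·391.0)/41.09 = 67.72 µg/L.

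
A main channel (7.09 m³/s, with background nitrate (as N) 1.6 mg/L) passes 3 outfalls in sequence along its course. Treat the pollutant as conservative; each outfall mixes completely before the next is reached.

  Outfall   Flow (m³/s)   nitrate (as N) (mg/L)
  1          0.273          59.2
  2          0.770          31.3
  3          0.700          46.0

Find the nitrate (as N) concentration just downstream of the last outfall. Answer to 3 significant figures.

Outfall 1: combined Q = 7.363 m³/s; C = (7.090·1.600 + 0.2730·59.20)/7.363 = 3.736 mg/L.
Outfall 2: combined Q = 8.133 m³/s; C = (7.363·3.736 + 0.7700·31.30)/8.133 = 6.345 mg/L.
Outfall 3: combined Q = 8.833 m³/s; C = (8.133·6.345 + 0.7000·46.00)/8.833 = 9.488 mg/L.

9.49 mg/L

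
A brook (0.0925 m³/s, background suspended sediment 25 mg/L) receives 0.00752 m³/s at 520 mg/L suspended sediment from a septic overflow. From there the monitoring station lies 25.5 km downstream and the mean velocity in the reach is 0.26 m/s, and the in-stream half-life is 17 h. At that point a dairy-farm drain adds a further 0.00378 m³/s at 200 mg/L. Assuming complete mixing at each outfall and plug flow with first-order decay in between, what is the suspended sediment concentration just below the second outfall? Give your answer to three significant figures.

27.0 mg/L

Mass balance: C = (0.09250·25.00 + 0.007520·520.0) / 0.1000 = 6.223/0.1000 = 62.22 mg/L; combined flow 0.1000 m³/s.
Travel time t = 25.5·1000 / 0.26 = 98080 s = 27.24 h.
Half-life 17 h → k = ln 2 / 17 = 0.04077 h⁻¹ = 0.9786 d⁻¹.
After decay, C = 62.22 × e^(−kt) = 62.22 × 0.3293 = 20.49 mg/L.
Second outfall: C = (0.1000·20.49 + 0.003780·200.0)/0.1038 = 27.02 mg/L.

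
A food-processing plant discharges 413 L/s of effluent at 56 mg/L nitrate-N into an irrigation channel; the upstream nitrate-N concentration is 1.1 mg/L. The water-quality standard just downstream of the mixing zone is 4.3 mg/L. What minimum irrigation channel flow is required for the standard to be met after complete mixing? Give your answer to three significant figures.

6670 L/s

Set C_mix = 4.3: (Q·1.100 + 413.0·56.00) / (Q + 413.0) = 4.3
→ Q = 413.0·(56.00 − 4.3)/(4.3 − 1.100) = 6673 L/s.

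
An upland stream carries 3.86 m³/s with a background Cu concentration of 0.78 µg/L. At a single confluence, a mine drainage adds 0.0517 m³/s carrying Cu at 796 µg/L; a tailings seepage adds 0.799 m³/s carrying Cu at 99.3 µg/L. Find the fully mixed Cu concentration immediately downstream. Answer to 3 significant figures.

26.2 µg/L

Mass balance: C = (3.860·0.7800 + 0.05170·796.0 + 0.7990·99.30) / 4.711 = 123.5/4.711 = 26.22 µg/L.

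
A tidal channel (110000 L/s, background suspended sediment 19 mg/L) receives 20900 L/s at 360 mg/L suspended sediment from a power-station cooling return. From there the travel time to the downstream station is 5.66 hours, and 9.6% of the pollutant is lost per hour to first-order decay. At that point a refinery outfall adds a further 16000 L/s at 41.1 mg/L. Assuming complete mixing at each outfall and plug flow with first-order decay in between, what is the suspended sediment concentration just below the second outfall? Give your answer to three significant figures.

Conservation of mass: C = (110000·19.00 + 20900·360.0) / 130900 = 9614000/130900 = 73.45 mg/L; combined flow 130900 L/s.
9.6%/h lost → k = −ln(1 − 0.096) = 0.1009 h⁻¹.
Decay over the reach: 73.45·exp(−kt) = 73.45·0.5648 = 41.48 mg/L.
At the second outfall, C = (130900·41.48 + 16000·41.10) / (130900 + 16000) = 41.44 mg/L.

41.4 mg/L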